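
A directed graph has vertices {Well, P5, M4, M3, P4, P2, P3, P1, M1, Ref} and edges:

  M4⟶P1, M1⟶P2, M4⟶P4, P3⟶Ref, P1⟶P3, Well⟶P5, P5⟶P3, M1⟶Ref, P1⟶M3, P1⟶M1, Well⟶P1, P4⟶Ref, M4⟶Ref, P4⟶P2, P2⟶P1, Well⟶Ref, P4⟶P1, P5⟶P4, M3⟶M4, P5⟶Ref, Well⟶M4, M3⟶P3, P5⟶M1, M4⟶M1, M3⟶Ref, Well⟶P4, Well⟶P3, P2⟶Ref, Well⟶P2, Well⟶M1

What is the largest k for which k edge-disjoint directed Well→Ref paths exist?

Assign every edge capacity 1; by Menger, the answer equals the max flow.
Path Well→Ref (+1); total 1.
Path Well→P5→Ref (+1); total 2.
Path Well→M4→Ref (+1); total 3.
Path Well→P4→Ref (+1); total 4.
Path Well→P2→Ref (+1); total 5.
Path Well→P3→Ref (+1); total 6.
Path Well→M1→Ref (+1); total 7.
Path Well→P1→M3→Ref (+1); total 8.
No residual Well→Ref path; max flow = 8.
Certifying cut of size 8: {Well→M1, Well→M4, Well→P1, Well→P2, Well→P3, Well→P4, Well→P5, Well→Ref}.

8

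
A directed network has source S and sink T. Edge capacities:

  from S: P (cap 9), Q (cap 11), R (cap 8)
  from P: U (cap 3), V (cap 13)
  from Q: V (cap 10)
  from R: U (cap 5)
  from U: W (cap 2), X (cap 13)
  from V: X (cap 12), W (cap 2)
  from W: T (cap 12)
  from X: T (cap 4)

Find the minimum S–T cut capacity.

8

Augment S→P→U→W→T: bottleneck 2, flow now 2.
Augment S→P→U→X→T: bottleneck 1, flow now 3.
Augment S→P→V→W→T: bottleneck 2, flow now 5.
Augment S→P→V→X→T: bottleneck 3, flow now 8.
No augmenting path remains; maximum flow = 8.
By max-flow min-cut, the minimum cut capacity equals the max flow.
In the residual graph, reachable from S: {S, P, Q, R, U, V, X}.
Min-cut edges: U→W (2), V→W (2), X→T (4); capacity 2 + 2 + 4 = 8.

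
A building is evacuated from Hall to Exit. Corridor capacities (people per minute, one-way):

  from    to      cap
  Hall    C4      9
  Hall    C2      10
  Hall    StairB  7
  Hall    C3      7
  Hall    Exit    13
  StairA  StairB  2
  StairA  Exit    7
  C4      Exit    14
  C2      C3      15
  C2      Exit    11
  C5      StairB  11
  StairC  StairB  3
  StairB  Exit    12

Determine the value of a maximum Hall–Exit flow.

39

Augment Hall→Exit: bottleneck 13, flow now 13.
Augment Hall→C4→Exit: bottleneck 9, flow now 22.
Augment Hall→C2→Exit: bottleneck 10, flow now 32.
Augment Hall→StairB→Exit: bottleneck 7, flow now 39.
No augmenting path remains; maximum flow = 39.
In the residual graph, reachable from Hall: {Hall, C3}.
Min-cut edges: Hall→C4 (9), Hall→C2 (10), Hall→StairB (7), Hall→Exit (13); capacity 9 + 10 + 7 + 13 = 39.
This cut is saturated, so no flow can exceed 39.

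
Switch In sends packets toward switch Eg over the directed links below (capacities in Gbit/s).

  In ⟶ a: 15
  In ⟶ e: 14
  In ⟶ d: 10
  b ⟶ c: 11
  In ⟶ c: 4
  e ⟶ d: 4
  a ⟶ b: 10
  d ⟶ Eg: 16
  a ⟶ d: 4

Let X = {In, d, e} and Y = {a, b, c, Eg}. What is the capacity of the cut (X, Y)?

35

Edges leaving {In, d, e}: In→a (15), In→c (4), d→Eg (16).
Cut capacity = 15 + 4 + 16 = 35.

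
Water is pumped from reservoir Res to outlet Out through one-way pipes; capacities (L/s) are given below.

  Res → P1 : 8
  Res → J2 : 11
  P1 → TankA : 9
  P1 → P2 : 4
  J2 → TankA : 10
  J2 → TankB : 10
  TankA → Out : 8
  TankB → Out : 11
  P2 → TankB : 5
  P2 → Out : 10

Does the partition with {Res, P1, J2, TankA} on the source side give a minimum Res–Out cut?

No — its capacity is 22, but the minimum cut has capacity 19.

Given cut capacity: 4 + 10 + 8 = 22.
Augment Res→P1→TankA→Out: bottleneck 8, flow now 8.
Augment Res→J2→TankB→Out: bottleneck 10, flow now 18.
Augment Res→J2→TankA→P1→P2→Out: bottleneck 1, flow now 19. (uses reverse residual edge)
No augmenting path remains; maximum flow = 19.
In the residual graph, reachable from Res: {Res}.
Min-cut edges: Res→P1 (8), Res→J2 (11); capacity 8 + 11 = 19.
Cut capacity 22 exceeds the max flow 19, so it is not minimum.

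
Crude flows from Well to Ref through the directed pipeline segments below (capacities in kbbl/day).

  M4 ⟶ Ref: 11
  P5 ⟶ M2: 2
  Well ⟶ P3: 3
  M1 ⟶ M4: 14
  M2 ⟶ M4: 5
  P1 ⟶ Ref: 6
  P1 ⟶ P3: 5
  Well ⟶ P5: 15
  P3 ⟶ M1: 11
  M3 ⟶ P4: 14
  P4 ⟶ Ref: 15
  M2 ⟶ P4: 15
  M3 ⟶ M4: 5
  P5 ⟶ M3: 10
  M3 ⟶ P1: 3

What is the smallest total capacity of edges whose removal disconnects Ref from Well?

Augment Well→P3→M1→M4→Ref: bottleneck 3, flow now 3.
Augment Well→P5→M2→M4→Ref: bottleneck 2, flow now 5.
Augment Well→P5→M3→M4→Ref: bottleneck 5, flow now 10.
Augment Well→P5→M3→P4→Ref: bottleneck 5, flow now 15.
No augmenting path remains; maximum flow = 15.
By max-flow min-cut, the minimum cut capacity equals the max flow.
In the residual graph, reachable from Well: {Well, P5}.
Min-cut edges: Well→P3 (3), P5→M2 (2), P5→M3 (10); capacity 3 + 2 + 10 = 15.

15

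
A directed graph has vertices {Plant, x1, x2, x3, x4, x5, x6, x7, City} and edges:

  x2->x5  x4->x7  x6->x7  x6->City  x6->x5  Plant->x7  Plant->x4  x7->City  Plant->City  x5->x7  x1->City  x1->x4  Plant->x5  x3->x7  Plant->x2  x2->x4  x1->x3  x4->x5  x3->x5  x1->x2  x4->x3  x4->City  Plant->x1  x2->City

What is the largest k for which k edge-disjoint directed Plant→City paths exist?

Assign every edge capacity 1; by Menger, the answer equals the max flow.
Path Plant→City (+1); total 1.
Path Plant→x1→City (+1); total 2.
Path Plant→x2→City (+1); total 3.
Path Plant→x4→City (+1); total 4.
Path Plant→x7→City (+1); total 5.
No residual Plant→City path; max flow = 5.
Certifying cut of size 5: {Plant→City, Plant→x1, Plant→x2, Plant→x4, x7→City}.

5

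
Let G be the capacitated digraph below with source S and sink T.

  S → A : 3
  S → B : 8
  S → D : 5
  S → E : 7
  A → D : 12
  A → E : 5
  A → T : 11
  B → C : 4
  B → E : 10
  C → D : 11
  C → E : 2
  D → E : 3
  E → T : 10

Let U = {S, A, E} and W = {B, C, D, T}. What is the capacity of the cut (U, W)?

46

Edges leaving {S, A, E}: S→B (8), S→D (5), A→D (12), A→T (11), E→T (10).
Cut capacity = 8 + 5 + 12 + 11 + 10 = 46.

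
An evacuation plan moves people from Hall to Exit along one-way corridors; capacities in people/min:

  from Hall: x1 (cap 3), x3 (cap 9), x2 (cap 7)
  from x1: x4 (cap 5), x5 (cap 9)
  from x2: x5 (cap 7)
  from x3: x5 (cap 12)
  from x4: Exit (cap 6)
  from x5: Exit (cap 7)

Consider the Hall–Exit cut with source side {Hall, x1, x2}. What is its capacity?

30

Edges leaving {Hall, x1, x2}: Hall→x3 (9), x1→x4 (5), x1→x5 (9), x2→x5 (7).
Cut capacity = 9 + 5 + 9 + 7 = 30.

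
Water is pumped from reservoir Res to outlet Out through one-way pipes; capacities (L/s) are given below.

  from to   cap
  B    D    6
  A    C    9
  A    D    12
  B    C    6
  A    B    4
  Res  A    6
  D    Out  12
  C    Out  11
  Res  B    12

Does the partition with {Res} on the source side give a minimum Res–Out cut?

Yes — it is a minimum cut (capacity 18).

Given cut capacity: 6 + 12 = 18.
Augment Res→A→C→Out: bottleneck 6, flow now 6.
Augment Res→B→C→Out: bottleneck 5, flow now 11.
Augment Res→B→D→Out: bottleneck 6, flow now 17.
Augment Res→B→C→A→D→Out: bottleneck 1, flow now 18. (uses reverse residual edge)
No augmenting path remains; maximum flow = 18.
Cut capacity 18 equals the max flow, so it is a minimum cut.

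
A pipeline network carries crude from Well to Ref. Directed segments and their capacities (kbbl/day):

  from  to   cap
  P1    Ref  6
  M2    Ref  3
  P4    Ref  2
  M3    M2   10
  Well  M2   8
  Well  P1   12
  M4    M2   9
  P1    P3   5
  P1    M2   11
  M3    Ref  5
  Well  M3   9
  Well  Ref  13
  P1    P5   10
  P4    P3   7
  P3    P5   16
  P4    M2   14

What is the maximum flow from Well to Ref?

27

Augment Well→Ref: bottleneck 13, flow now 13.
Augment Well→M3→Ref: bottleneck 5, flow now 18.
Augment Well→P1→Ref: bottleneck 6, flow now 24.
Augment Well→M2→Ref: bottleneck 3, flow now 27.
No augmenting path remains; maximum flow = 27.
In the residual graph, reachable from Well: {Well, M3, P1, P3, M2, P5}.
Min-cut edges: Well→Ref (13), M3→Ref (5), P1→Ref (6), M2→Ref (3); capacity 13 + 5 + 6 + 3 = 27.
This cut is saturated, so no flow can exceed 27.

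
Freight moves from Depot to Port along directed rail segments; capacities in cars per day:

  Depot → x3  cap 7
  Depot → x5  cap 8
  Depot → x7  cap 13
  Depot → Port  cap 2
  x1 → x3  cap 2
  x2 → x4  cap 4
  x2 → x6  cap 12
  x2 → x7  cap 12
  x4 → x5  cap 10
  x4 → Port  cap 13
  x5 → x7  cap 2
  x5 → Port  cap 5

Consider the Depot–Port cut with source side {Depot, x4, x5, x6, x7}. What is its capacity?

Edges leaving {Depot, x4, x5, x6, x7}: Depot→x3 (7), Depot→Port (2), x4→Port (13), x5→Port (5).
Cut capacity = 7 + 2 + 13 + 5 = 27.

27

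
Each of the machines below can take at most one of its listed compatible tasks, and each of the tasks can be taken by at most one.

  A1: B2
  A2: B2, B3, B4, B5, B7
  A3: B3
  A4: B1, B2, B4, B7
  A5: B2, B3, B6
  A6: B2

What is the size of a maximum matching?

5

Unit-capacity flow: source→left, listed edges, right→sink; max matching = max flow.
Augmenting path A1→B2 (+1); matched 1.
Augmenting path A2→B3 (+1); matched 2.
Augmenting path A4→B1 (+1); matched 3.
Augmenting path A5→B6 (+1); matched 4.
Augmenting path A3→B3→A2→B4 (+1); matched 5.
No augmenting path remains; maximum matching = 5.
König certificate: {A2, A3, A4, A5, B2} is a vertex cover of size 5 (every listed pair touches it), so no matching can be larger.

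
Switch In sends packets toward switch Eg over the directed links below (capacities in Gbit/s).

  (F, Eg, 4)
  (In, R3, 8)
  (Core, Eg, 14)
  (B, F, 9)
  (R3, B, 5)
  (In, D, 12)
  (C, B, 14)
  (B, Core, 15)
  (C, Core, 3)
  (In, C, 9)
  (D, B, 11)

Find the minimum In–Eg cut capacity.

18

Augment In→C→Core→Eg: bottleneck 3, flow now 3.
Augment In→R3→B→Core→Eg: bottleneck 5, flow now 8.
Augment In→C→B→Core→Eg: bottleneck 6, flow now 14.
Augment In→D→B→F→Eg: bottleneck 4, flow now 18.
No augmenting path remains; maximum flow = 18.
By max-flow min-cut, the minimum cut capacity equals the max flow.
In the residual graph, reachable from In: {In, R3, C, D, B, Core, F}.
Min-cut edges: Core→Eg (14), F→Eg (4); capacity 14 + 4 = 18.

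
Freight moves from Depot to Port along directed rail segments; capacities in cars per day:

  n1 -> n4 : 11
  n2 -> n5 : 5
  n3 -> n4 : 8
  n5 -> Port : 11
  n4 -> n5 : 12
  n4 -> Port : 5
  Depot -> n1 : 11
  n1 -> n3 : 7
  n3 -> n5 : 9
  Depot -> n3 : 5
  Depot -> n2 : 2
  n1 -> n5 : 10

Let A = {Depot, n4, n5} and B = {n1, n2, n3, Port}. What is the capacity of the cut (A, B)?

Edges leaving {Depot, n4, n5}: Depot→n1 (11), Depot→n2 (2), Depot→n3 (5), n4→Port (5), n5→Port (11).
Cut capacity = 11 + 2 + 5 + 5 + 11 = 34.

34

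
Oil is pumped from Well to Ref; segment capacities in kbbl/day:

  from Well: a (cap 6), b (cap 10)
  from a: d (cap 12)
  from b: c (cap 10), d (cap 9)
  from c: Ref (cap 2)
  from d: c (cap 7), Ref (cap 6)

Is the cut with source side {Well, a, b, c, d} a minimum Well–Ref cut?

Yes — it is a minimum cut (capacity 8).

Given cut capacity: 2 + 6 = 8.
Augment Well→a→d→Ref: bottleneck 6, flow now 6.
Augment Well→b→c→Ref: bottleneck 2, flow now 8.
No augmenting path remains; maximum flow = 8.
Cut capacity 8 equals the max flow, so it is a minimum cut.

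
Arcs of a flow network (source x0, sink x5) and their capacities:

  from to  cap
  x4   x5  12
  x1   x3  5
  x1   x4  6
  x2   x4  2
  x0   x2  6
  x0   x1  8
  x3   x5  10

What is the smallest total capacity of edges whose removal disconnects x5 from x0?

10

Augment x0→x1→x3→x5: bottleneck 5, flow now 5.
Augment x0→x1→x4→x5: bottleneck 3, flow now 8.
Augment x0→x2→x4→x5: bottleneck 2, flow now 10.
No augmenting path remains; maximum flow = 10.
By max-flow min-cut, the minimum cut capacity equals the max flow.
In the residual graph, reachable from x0: {x0, x2}.
Min-cut edges: x0→x1 (8), x2→x4 (2); capacity 8 + 2 = 10.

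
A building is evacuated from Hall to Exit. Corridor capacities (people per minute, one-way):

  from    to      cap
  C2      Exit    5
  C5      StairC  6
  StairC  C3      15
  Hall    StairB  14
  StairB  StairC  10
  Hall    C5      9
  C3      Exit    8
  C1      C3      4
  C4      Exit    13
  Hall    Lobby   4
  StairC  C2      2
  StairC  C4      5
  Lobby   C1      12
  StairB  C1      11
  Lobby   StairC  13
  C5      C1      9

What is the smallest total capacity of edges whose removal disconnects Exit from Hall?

Augment Hall→C5→C1→C3→Exit: bottleneck 4, flow now 4.
Augment Hall→C5→StairC→C3→Exit: bottleneck 4, flow now 8.
Augment Hall→C5→StairC→C2→Exit: bottleneck 1, flow now 9.
Augment Hall→Lobby→StairC→C2→Exit: bottleneck 1, flow now 10.
Augment Hall→Lobby→StairC→C4→Exit: bottleneck 3, flow now 13.
Augment Hall→StairB→StairC→C4→Exit: bottleneck 2, flow now 15.
No augmenting path remains; maximum flow = 15.
By max-flow min-cut, the minimum cut capacity equals the max flow.
In the residual graph, reachable from Hall: {Hall, C5, Lobby, StairB, C1, StairC, C3}.
Min-cut edges: StairC→C2 (2), StairC→C4 (5), C3→Exit (8); capacity 2 + 5 + 8 = 15.

15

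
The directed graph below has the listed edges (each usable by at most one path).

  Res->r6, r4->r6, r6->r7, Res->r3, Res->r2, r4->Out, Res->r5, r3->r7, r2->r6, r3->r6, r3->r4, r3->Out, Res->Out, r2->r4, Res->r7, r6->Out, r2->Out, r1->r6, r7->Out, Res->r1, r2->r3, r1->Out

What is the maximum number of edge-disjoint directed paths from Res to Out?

Assign every edge capacity 1; by Menger, the answer equals the max flow.
Path Res→Out (+1); total 1.
Path Res→r1→Out (+1); total 2.
Path Res→r2→Out (+1); total 3.
Path Res→r3→Out (+1); total 4.
Path Res→r6→Out (+1); total 5.
Path Res→r7→Out (+1); total 6.
No residual Res→Out path; max flow = 6.
Certifying cut of size 6: {Res→Out, Res→r1, Res→r2, Res→r3, Res→r6, Res→r7}.

6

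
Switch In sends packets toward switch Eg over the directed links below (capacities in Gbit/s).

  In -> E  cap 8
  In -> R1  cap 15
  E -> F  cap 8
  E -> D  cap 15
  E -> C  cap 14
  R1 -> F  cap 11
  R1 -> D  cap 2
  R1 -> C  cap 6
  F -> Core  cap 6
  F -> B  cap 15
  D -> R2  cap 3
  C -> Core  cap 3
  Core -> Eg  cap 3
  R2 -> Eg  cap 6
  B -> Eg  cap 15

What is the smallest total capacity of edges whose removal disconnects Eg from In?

Augment In→E→F→Core→Eg: bottleneck 3, flow now 3.
Augment In→E→F→B→Eg: bottleneck 5, flow now 8.
Augment In→R1→F→B→Eg: bottleneck 10, flow now 18.
Augment In→R1→D→R2→Eg: bottleneck 2, flow now 20.
Augment In→R1→F→E→D→R2→Eg: bottleneck 1, flow now 21. (uses reverse residual edge)
No augmenting path remains; maximum flow = 21.
By max-flow min-cut, the minimum cut capacity equals the max flow.
In the residual graph, reachable from In: {In, E, R1, F, D, C, Core}.
Min-cut edges: F→B (15), D→R2 (3), Core→Eg (3); capacity 15 + 3 + 3 = 21.

21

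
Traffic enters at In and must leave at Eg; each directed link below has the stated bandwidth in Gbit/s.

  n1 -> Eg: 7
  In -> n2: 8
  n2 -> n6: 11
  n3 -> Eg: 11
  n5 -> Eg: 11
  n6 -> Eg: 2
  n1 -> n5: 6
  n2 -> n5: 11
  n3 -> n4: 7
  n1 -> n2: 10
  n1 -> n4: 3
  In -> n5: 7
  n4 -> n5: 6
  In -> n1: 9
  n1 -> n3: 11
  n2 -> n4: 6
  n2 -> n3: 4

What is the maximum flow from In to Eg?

Augment In→n1→Eg: bottleneck 7, flow now 7.
Augment In→n5→Eg: bottleneck 7, flow now 14.
Augment In→n1→n3→Eg: bottleneck 2, flow now 16.
Augment In→n2→n3→Eg: bottleneck 4, flow now 20.
Augment In→n2→n5→Eg: bottleneck 4, flow now 24.
No augmenting path remains; maximum flow = 24.
In the residual graph, reachable from In: {In}.
Min-cut edges: In→n1 (9), In→n2 (8), In→n5 (7); capacity 9 + 8 + 7 = 24.
This cut is saturated, so no flow can exceed 24.

24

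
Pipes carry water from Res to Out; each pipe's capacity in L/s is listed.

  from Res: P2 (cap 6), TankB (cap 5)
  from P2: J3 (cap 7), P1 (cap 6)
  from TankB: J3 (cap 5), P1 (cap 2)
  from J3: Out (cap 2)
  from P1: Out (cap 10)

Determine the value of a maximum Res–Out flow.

Augment Res→P2→J3→Out: bottleneck 2, flow now 2.
Augment Res→P2→P1→Out: bottleneck 4, flow now 6.
Augment Res→TankB→P1→Out: bottleneck 2, flow now 8.
Augment Res→TankB→J3→P2→P1→Out: bottleneck 2, flow now 10. (uses reverse residual edge)
No augmenting path remains; maximum flow = 10.
In the residual graph, reachable from Res: {Res, TankB, J3}.
Min-cut edges: Res→P2 (6), TankB→P1 (2), J3→Out (2); capacity 6 + 2 + 2 = 10.
This cut is saturated, so no flow can exceed 10.

10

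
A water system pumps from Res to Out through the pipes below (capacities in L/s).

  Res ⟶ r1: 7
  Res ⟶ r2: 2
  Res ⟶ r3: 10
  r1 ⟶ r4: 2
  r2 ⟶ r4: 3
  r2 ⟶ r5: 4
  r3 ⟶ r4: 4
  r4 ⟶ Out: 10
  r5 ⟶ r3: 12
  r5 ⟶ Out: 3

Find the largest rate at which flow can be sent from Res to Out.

Augment Res→r1→r4→Out: bottleneck 2, flow now 2.
Augment Res→r2→r4→Out: bottleneck 2, flow now 4.
Augment Res→r3→r4→Out: bottleneck 4, flow now 8.
No augmenting path remains; maximum flow = 8.
In the residual graph, reachable from Res: {Res, r1, r3}.
Min-cut edges: Res→r2 (2), r1→r4 (2), r3→r4 (4); capacity 2 + 2 + 4 = 8.
This cut is saturated, so no flow can exceed 8.

8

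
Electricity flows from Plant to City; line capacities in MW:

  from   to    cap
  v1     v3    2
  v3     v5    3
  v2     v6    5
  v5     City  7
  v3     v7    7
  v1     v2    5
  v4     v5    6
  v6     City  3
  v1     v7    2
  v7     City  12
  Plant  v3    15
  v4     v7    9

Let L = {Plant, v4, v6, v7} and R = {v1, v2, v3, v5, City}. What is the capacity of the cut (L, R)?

Edges leaving {Plant, v4, v6, v7}: Plant→v3 (15), v4→v5 (6), v6→City (3), v7→City (12).
Cut capacity = 15 + 6 + 3 + 12 = 36.

36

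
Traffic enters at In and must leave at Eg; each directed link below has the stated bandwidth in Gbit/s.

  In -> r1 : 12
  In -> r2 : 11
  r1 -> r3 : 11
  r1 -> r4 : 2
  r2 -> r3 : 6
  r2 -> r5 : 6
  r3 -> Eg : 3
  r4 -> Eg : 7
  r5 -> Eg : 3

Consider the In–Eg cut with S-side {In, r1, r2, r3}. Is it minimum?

No — its capacity is 11, but the minimum cut has capacity 8.

Given cut capacity: 2 + 6 + 3 = 11.
Augment In→r1→r3→Eg: bottleneck 3, flow now 3.
Augment In→r1→r4→Eg: bottleneck 2, flow now 5.
Augment In→r2→r5→Eg: bottleneck 3, flow now 8.
No augmenting path remains; maximum flow = 8.
In the residual graph, reachable from In: {In, r1, r2, r3, r5}.
Min-cut edges: r1→r4 (2), r3→Eg (3), r5→Eg (3); capacity 2 + 3 + 3 = 8.
Cut capacity 11 exceeds the max flow 8, so it is not minimum.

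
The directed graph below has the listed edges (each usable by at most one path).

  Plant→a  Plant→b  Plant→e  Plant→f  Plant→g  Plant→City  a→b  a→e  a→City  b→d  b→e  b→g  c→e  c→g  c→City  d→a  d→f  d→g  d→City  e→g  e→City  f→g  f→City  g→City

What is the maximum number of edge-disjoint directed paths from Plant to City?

6

Assign every edge capacity 1; by Menger, the answer equals the max flow.
Path Plant→City (+1); total 1.
Path Plant→a→City (+1); total 2.
Path Plant→e→City (+1); total 3.
Path Plant→f→City (+1); total 4.
Path Plant→g→City (+1); total 5.
Path Plant→b→d→City (+1); total 6.
No residual Plant→City path; max flow = 6.
Certifying cut of size 6: {Plant→City, Plant→a, Plant→b, Plant→e, Plant→f, Plant→g}.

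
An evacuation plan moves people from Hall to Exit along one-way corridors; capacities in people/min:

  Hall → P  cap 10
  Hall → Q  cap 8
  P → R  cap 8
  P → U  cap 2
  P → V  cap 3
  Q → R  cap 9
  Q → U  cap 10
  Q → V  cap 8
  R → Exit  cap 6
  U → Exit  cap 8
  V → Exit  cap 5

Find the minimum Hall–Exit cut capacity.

Augment Hall→P→R→Exit: bottleneck 6, flow now 6.
Augment Hall→P→U→Exit: bottleneck 2, flow now 8.
Augment Hall→P→V→Exit: bottleneck 2, flow now 10.
Augment Hall→Q→U→Exit: bottleneck 6, flow now 16.
Augment Hall→Q→V→Exit: bottleneck 2, flow now 18.
No augmenting path remains; maximum flow = 18.
By max-flow min-cut, the minimum cut capacity equals the max flow.
In the residual graph, reachable from Hall: {Hall}.
Min-cut edges: Hall→P (10), Hall→Q (8); capacity 10 + 8 = 18.

18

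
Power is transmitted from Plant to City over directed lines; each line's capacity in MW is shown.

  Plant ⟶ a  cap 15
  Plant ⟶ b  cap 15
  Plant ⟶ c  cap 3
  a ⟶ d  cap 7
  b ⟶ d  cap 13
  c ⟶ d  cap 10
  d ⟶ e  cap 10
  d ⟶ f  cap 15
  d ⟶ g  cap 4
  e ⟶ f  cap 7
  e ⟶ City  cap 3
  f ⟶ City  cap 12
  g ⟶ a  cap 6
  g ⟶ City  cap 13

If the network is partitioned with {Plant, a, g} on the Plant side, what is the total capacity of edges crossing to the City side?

Edges leaving {Plant, a, g}: Plant→b (15), Plant→c (3), a→d (7), g→City (13).
Cut capacity = 15 + 3 + 7 + 13 = 38.

38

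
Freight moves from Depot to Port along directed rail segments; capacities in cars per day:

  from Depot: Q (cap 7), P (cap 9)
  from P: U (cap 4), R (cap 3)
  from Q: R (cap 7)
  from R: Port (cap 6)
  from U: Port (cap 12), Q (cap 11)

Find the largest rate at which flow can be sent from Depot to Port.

Augment Depot→P→R→Port: bottleneck 3, flow now 3.
Augment Depot→P→U→Port: bottleneck 4, flow now 7.
Augment Depot→Q→R→Port: bottleneck 3, flow now 10.
No augmenting path remains; maximum flow = 10.
In the residual graph, reachable from Depot: {Depot, P, Q, R}.
Min-cut edges: P→U (4), R→Port (6); capacity 4 + 6 = 10.
This cut is saturated, so no flow can exceed 10.

10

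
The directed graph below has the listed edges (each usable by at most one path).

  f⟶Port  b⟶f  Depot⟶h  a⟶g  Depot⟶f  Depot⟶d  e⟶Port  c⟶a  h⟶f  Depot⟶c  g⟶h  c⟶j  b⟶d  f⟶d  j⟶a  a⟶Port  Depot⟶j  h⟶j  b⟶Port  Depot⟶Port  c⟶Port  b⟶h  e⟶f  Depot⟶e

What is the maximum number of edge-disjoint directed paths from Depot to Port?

Assign every edge capacity 1; by Menger, the answer equals the max flow.
Path Depot→Port (+1); total 1.
Path Depot→c→Port (+1); total 2.
Path Depot→e→Port (+1); total 3.
Path Depot→f→Port (+1); total 4.
Path Depot→j→a→Port (+1); total 5.
No residual Depot→Port path; max flow = 5.
Certifying cut of size 5: {Depot→Port, Depot→c, Depot→e, f→Port, j→a}.

5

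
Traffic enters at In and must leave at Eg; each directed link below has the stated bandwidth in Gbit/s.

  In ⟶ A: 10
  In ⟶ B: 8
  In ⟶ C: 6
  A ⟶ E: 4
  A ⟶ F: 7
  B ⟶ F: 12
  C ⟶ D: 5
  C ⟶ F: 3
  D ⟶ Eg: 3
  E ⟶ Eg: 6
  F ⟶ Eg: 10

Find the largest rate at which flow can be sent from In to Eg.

Augment In→A→E→Eg: bottleneck 4, flow now 4.
Augment In→A→F→Eg: bottleneck 6, flow now 10.
Augment In→B→F→Eg: bottleneck 4, flow now 14.
Augment In→C→D→Eg: bottleneck 3, flow now 17.
No augmenting path remains; maximum flow = 17.
In the residual graph, reachable from In: {In, A, B, C, D, F}.
Min-cut edges: A→E (4), D→Eg (3), F→Eg (10); capacity 4 + 3 + 10 = 17.
This cut is saturated, so no flow can exceed 17.

17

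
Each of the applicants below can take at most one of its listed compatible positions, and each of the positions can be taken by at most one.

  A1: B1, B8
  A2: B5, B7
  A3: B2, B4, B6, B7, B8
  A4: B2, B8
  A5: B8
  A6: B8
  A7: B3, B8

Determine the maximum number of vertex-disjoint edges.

6

Unit-capacity flow: source→left, listed edges, right→sink; max matching = max flow.
Augmenting path A1→B1 (+1); matched 1.
Augmenting path A2→B5 (+1); matched 2.
Augmenting path A3→B2 (+1); matched 3.
Augmenting path A4→B8 (+1); matched 4.
Augmenting path A7→B3 (+1); matched 5.
Augmenting path A5→B8→A4→B2→A3→B4 (+1); matched 6.
No augmenting path remains; maximum matching = 6.
König certificate: {A1, A2, A3, A4, A7, B8} is a vertex cover of size 6 (every listed pair touches it), so no matching can be larger.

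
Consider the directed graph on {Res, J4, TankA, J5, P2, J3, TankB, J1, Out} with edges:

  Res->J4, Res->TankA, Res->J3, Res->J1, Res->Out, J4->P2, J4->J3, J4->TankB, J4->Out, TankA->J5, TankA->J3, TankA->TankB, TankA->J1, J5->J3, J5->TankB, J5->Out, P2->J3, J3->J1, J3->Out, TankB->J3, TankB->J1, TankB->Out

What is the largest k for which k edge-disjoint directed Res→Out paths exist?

4

Assign every edge capacity 1; by Menger, the answer equals the max flow.
Path Res→Out (+1); total 1.
Path Res→J4→Out (+1); total 2.
Path Res→J3→Out (+1); total 3.
Path Res→TankA→J5→Out (+1); total 4.
No residual Res→Out path; max flow = 4.
Certifying cut of size 4: {Res→J3, Res→J4, Res→Out, Res→TankA}.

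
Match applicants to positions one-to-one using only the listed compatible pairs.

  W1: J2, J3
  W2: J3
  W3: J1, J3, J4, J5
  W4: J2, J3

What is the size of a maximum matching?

3

Unit-capacity flow: source→left, listed edges, right→sink; max matching = max flow.
Augmenting path W1→J2 (+1); matched 1.
Augmenting path W2→J3 (+1); matched 2.
Augmenting path W3→J1 (+1); matched 3.
No augmenting path remains; maximum matching = 3.
König certificate: {W3, J2, J3} is a vertex cover of size 3 (every listed pair touches it), so no matching can be larger.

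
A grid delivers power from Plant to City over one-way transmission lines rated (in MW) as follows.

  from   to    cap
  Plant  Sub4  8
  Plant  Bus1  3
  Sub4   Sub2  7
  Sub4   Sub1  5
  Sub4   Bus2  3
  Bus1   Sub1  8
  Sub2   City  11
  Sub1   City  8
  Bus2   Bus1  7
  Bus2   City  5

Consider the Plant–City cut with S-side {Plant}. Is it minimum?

Given cut capacity: 8 + 3 = 11.
Augment Plant→Sub4→Sub2→City: bottleneck 7, flow now 7.
Augment Plant→Sub4→Sub1→City: bottleneck 1, flow now 8.
Augment Plant→Bus1→Sub1→City: bottleneck 3, flow now 11.
No augmenting path remains; maximum flow = 11.
Cut capacity 11 equals the max flow, so it is a minimum cut.

Yes — it is a minimum cut (capacity 11).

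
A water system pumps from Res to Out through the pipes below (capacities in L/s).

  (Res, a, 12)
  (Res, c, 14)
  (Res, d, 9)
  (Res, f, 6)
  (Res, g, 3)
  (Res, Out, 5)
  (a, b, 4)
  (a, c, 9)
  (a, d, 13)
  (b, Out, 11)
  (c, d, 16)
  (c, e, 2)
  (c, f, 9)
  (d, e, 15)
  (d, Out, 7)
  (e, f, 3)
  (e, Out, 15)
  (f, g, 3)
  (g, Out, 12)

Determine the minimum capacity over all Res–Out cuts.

37

Augment Res→Out: bottleneck 5, flow now 5.
Augment Res→d→Out: bottleneck 7, flow now 12.
Augment Res→g→Out: bottleneck 3, flow now 15.
Augment Res→a→b→Out: bottleneck 4, flow now 19.
Augment Res→c→e→Out: bottleneck 2, flow now 21.
Augment Res→d→e→Out: bottleneck 2, flow now 23.
Augment Res→f→g→Out: bottleneck 3, flow now 26.
Augment Res→a→d→e→Out: bottleneck 8, flow now 34.
Augment Res→c→d→e→Out: bottleneck 3, flow now 37.
No augmenting path remains; maximum flow = 37.
By max-flow min-cut, the minimum cut capacity equals the max flow.
In the residual graph, reachable from Res: {Res, a, c, d, e, f}.
Min-cut edges: Res→g (3), Res→Out (5), a→b (4), d→Out (7), e→Out (15), f→g (3); capacity 3 + 5 + 4 + 7 + 15 + 3 = 37.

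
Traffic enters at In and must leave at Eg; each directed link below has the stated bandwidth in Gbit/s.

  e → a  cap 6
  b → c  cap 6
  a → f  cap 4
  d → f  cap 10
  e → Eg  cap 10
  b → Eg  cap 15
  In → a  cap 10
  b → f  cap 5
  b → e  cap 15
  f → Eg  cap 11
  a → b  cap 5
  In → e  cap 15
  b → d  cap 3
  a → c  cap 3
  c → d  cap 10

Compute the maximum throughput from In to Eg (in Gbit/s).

22

Augment In→e→Eg: bottleneck 10, flow now 10.
Augment In→a→b→Eg: bottleneck 5, flow now 15.
Augment In→a→f→Eg: bottleneck 4, flow now 19.
Augment In→a→c→d→f→Eg: bottleneck 1, flow now 20.
Augment In→e→a→c→d→f→Eg: bottleneck 2, flow now 22.
No augmenting path remains; maximum flow = 22.
In the residual graph, reachable from In: {In, a, e}.
Min-cut edges: a→b (5), a→c (3), a→f (4), e→Eg (10); capacity 5 + 3 + 4 + 10 = 22.
This cut is saturated, so no flow can exceed 22.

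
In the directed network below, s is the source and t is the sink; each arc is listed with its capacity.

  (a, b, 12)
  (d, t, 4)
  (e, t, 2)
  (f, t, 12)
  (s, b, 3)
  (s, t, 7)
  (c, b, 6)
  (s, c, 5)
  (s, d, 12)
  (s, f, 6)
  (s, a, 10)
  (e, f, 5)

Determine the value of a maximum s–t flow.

Augment s→t: bottleneck 7, flow now 7.
Augment s→d→t: bottleneck 4, flow now 11.
Augment s→f→t: bottleneck 6, flow now 17.
No augmenting path remains; maximum flow = 17.
In the residual graph, reachable from s: {s, a, b, c, d}.
Min-cut edges: s→f (6), s→t (7), d→t (4); capacity 6 + 7 + 4 = 17.
This cut is saturated, so no flow can exceed 17.

17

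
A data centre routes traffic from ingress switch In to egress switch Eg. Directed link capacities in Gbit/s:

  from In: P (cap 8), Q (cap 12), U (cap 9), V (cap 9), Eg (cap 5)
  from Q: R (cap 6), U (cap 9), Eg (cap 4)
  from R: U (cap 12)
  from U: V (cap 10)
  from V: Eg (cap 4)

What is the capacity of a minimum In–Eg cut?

13

Augment In→Eg: bottleneck 5, flow now 5.
Augment In→Q→Eg: bottleneck 4, flow now 9.
Augment In→V→Eg: bottleneck 4, flow now 13.
No augmenting path remains; maximum flow = 13.
By max-flow min-cut, the minimum cut capacity equals the max flow.
In the residual graph, reachable from In: {In, P, Q, R, U, V}.
Min-cut edges: In→Eg (5), Q→Eg (4), V→Eg (4); capacity 5 + 4 + 4 = 13.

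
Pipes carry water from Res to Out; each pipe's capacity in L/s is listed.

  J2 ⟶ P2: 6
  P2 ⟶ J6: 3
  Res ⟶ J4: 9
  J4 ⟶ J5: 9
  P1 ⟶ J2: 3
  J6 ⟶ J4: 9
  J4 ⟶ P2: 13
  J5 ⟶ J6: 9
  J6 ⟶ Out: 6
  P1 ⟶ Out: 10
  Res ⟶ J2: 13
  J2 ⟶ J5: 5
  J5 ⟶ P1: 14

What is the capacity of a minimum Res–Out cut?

16

Augment Res→J2→J5→P1→Out: bottleneck 5, flow now 5.
Augment Res→J2→P2→J6→Out: bottleneck 3, flow now 8.
Augment Res→J4→J5→P1→Out: bottleneck 5, flow now 13.
Augment Res→J4→J5→J6→Out: bottleneck 3, flow now 16.
No augmenting path remains; maximum flow = 16.
By max-flow min-cut, the minimum cut capacity equals the max flow.
In the residual graph, reachable from Res: {Res, J2, J4, J5, P2, P1, J6}.
Min-cut edges: P1→Out (10), J6→Out (6); capacity 10 + 6 = 16.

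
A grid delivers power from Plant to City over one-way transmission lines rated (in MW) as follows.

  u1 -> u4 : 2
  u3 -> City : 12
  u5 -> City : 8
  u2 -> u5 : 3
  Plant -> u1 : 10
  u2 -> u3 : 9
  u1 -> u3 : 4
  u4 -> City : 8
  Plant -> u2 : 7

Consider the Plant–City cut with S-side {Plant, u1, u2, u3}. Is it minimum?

Given cut capacity: 2 + 3 + 12 = 17.
Augment Plant→u1→u3→City: bottleneck 4, flow now 4.
Augment Plant→u1→u4→City: bottleneck 2, flow now 6.
Augment Plant→u2→u3→City: bottleneck 7, flow now 13.
No augmenting path remains; maximum flow = 13.
In the residual graph, reachable from Plant: {Plant, u1}.
Min-cut edges: Plant→u2 (7), u1→u3 (4), u1→u4 (2); capacity 7 + 4 + 2 = 13.
Cut capacity 17 exceeds the max flow 13, so it is not minimum.

No — its capacity is 17, but the minimum cut has capacity 13.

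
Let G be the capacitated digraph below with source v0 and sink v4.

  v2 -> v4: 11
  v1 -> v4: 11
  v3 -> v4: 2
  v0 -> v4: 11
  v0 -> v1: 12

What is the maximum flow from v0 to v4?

Augment v0→v4: bottleneck 11, flow now 11.
Augment v0→v1→v4: bottleneck 11, flow now 22.
No augmenting path remains; maximum flow = 22.
In the residual graph, reachable from v0: {v0, v1}.
Min-cut edges: v0→v4 (11), v1→v4 (11); capacity 11 + 11 = 22.
This cut is saturated, so no flow can exceed 22.

22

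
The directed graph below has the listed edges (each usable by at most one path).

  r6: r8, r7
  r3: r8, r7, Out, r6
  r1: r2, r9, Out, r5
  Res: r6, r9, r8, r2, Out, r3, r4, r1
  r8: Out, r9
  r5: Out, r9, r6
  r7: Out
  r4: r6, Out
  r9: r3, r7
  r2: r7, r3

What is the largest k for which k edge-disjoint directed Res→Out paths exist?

6

Assign every edge capacity 1; by Menger, the answer equals the max flow.
Path Res→Out (+1); total 1.
Path Res→r1→Out (+1); total 2.
Path Res→r3→Out (+1); total 3.
Path Res→r4→Out (+1); total 4.
Path Res→r8→Out (+1); total 5.
Path Res→r2→r7→Out (+1); total 6.
No residual Res→Out path; max flow = 6.
Certifying cut of size 6: {Res→Out, Res→r1, Res→r4, r3→Out, r7→Out, r8→Out}.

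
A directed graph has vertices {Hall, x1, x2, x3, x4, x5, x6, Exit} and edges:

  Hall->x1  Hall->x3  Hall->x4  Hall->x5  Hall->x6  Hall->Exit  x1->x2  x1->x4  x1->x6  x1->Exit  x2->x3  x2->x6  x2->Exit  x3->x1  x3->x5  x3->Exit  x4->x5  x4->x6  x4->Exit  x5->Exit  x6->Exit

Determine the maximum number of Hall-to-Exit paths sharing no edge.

6

Assign every edge capacity 1; by Menger, the answer equals the max flow.
Path Hall→Exit (+1); total 1.
Path Hall→x1→Exit (+1); total 2.
Path Hall→x3→Exit (+1); total 3.
Path Hall→x4→Exit (+1); total 4.
Path Hall→x5→Exit (+1); total 5.
Path Hall→x6→Exit (+1); total 6.
No residual Hall→Exit path; max flow = 6.
Certifying cut of size 6: {Hall→Exit, Hall→x1, Hall→x3, Hall→x4, Hall→x5, Hall→x6}.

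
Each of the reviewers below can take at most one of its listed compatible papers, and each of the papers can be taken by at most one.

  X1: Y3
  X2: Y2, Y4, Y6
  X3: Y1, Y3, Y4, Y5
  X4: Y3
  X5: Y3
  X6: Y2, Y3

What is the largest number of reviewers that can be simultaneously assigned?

Unit-capacity flow: source→left, listed edges, right→sink; max matching = max flow.
Augmenting path X1→Y3 (+1); matched 1.
Augmenting path X2→Y2 (+1); matched 2.
Augmenting path X3→Y1 (+1); matched 3.
Augmenting path X6→Y2→X2→Y4 (+1); matched 4.
No augmenting path remains; maximum matching = 4.
König certificate: {X2, X3, X6, Y3} is a vertex cover of size 4 (every listed pair touches it), so no matching can be larger.

4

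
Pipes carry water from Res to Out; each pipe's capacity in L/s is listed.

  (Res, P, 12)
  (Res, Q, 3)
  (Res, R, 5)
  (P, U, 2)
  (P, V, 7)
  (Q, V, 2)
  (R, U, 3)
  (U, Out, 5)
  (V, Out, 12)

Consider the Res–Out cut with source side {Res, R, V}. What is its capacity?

Edges leaving {Res, R, V}: Res→P (12), Res→Q (3), R→U (3), V→Out (12).
Cut capacity = 12 + 3 + 3 + 12 = 30.

30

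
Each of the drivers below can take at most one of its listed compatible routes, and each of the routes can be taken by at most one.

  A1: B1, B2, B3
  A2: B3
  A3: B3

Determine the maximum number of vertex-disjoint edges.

2

Unit-capacity flow: source→left, listed edges, right→sink; max matching = max flow.
Augmenting path A1→B1 (+1); matched 1.
Augmenting path A2→B3 (+1); matched 2.
No augmenting path remains; maximum matching = 2.
König certificate: {A1, B3} is a vertex cover of size 2 (every listed pair touches it), so no matching can be larger.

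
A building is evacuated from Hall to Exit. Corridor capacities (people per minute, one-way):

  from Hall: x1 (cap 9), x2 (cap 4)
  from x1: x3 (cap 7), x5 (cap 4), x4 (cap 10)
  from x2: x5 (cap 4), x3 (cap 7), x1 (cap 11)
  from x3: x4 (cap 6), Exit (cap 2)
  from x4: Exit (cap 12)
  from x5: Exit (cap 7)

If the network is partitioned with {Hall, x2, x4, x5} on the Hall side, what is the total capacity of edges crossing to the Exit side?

Edges leaving {Hall, x2, x4, x5}: Hall→x1 (9), x2→x1 (11), x2→x3 (7), x4→Exit (12), x5→Exit (7).
Cut capacity = 9 + 11 + 7 + 12 + 7 = 46.

46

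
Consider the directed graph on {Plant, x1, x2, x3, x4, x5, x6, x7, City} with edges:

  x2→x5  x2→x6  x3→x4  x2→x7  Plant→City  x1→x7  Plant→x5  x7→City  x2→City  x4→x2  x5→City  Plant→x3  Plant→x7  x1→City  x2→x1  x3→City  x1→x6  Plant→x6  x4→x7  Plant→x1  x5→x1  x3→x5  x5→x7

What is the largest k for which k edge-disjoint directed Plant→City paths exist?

Assign every edge capacity 1; by Menger, the answer equals the max flow.
Path Plant→City (+1); total 1.
Path Plant→x1→City (+1); total 2.
Path Plant→x3→City (+1); total 3.
Path Plant→x5→City (+1); total 4.
Path Plant→x7→City (+1); total 5.
No residual Plant→City path; max flow = 5.
Certifying cut of size 5: {Plant→City, Plant→x1, Plant→x3, Plant→x5, Plant→x7}.

5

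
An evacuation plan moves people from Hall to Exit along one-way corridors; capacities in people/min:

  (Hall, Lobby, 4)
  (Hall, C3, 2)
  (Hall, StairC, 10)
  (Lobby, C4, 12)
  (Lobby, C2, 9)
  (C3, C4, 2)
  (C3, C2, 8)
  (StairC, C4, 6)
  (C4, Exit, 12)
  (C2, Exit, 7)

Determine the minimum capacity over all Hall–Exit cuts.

12

Augment Hall→Lobby→C4→Exit: bottleneck 4, flow now 4.
Augment Hall→C3→C4→Exit: bottleneck 2, flow now 6.
Augment Hall→StairC→C4→Exit: bottleneck 6, flow now 12.
No augmenting path remains; maximum flow = 12.
By max-flow min-cut, the minimum cut capacity equals the max flow.
In the residual graph, reachable from Hall: {Hall, StairC}.
Min-cut edges: Hall→Lobby (4), Hall→C3 (2), StairC→C4 (6); capacity 4 + 2 + 6 = 12.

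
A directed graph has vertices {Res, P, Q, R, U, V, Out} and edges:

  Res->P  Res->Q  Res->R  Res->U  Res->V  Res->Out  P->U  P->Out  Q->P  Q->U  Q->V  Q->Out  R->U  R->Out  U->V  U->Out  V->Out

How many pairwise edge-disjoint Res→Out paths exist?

6

Assign every edge capacity 1; by Menger, the answer equals the max flow.
Path Res→Out (+1); total 1.
Path Res→P→Out (+1); total 2.
Path Res→Q→Out (+1); total 3.
Path Res→R→Out (+1); total 4.
Path Res→U→Out (+1); total 5.
Path Res→V→Out (+1); total 6.
No residual Res→Out path; max flow = 6.
Certifying cut of size 6: {Res→Out, Res→P, Res→Q, Res→R, Res→U, Res→V}.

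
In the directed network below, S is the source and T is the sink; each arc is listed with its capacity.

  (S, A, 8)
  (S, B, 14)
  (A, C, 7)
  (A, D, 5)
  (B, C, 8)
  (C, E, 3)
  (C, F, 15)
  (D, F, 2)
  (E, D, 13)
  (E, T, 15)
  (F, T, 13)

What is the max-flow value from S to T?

Augment S→A→C→E→T: bottleneck 3, flow now 3.
Augment S→A→C→F→T: bottleneck 4, flow now 7.
Augment S→A→D→F→T: bottleneck 1, flow now 8.
Augment S→B→C→F→T: bottleneck 8, flow now 16.
No augmenting path remains; maximum flow = 16.
In the residual graph, reachable from S: {S, B}.
Min-cut edges: S→A (8), B→C (8); capacity 8 + 8 = 16.
This cut is saturated, so no flow can exceed 16.

16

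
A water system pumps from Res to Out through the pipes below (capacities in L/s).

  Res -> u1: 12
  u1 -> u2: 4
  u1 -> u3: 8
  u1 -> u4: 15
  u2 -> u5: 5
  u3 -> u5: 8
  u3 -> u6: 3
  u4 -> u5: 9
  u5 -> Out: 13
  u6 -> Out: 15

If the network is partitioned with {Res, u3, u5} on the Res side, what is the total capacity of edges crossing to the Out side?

Edges leaving {Res, u3, u5}: Res→u1 (12), u3→u6 (3), u5→Out (13).
Cut capacity = 12 + 3 + 13 = 28.

28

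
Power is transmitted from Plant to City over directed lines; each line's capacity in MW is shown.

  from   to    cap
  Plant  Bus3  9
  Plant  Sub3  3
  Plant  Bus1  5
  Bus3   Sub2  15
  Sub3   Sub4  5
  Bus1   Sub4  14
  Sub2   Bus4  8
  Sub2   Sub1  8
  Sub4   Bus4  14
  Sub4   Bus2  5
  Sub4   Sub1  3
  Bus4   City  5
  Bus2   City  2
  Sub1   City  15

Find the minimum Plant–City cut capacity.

Augment Plant→Bus3→Sub2→Bus4→City: bottleneck 5, flow now 5.
Augment Plant→Bus3→Sub2→Sub1→City: bottleneck 4, flow now 9.
Augment Plant→Sub3→Sub4→Bus2→City: bottleneck 2, flow now 11.
Augment Plant→Sub3→Sub4→Sub1→City: bottleneck 1, flow now 12.
Augment Plant→Bus1→Sub4→Sub1→City: bottleneck 2, flow now 14.
Augment Plant→Bus1→Sub4→Bus4→Sub2→Sub1→City: bottleneck 3, flow now 17. (uses reverse residual edge)
No augmenting path remains; maximum flow = 17.
By max-flow min-cut, the minimum cut capacity equals the max flow.
In the residual graph, reachable from Plant: {Plant}.
Min-cut edges: Plant→Bus3 (9), Plant→Sub3 (3), Plant→Bus1 (5); capacity 9 + 3 + 5 = 17.

17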